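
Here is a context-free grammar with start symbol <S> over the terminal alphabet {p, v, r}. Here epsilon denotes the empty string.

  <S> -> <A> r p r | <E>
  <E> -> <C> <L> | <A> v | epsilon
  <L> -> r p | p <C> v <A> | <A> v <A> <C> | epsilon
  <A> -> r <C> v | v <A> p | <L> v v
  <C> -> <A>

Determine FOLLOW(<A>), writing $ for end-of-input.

{$, p, r, v}

FIRST(<S>): from <S>-><A> r p r we get {p, r, v}; from <S>-><E> we get {epsilon, p, r, v}. So FIRST(<S>) = {epsilon, p, r, v}.
FIRST(<E>): from <E>-><C> <L> we get {p, r, v}; from <E>-><A> v we get {p, r, v}; from <E>->epsilon we get {epsilon}. So FIRST(<E>) = {epsilon, p, r, v}.
FIRST(<L>): from <L>->r p we get {r}; from <L>->p <C> v <A> we get {p}; from <L>-><A> v <A> <C> we get {p, r, v}; from <L>->epsilon we get {epsilon}. So FIRST(<L>) = {epsilon, p, r, v}.
FIRST(<A>): from <A>->r <C> v we get {r}; from <A>->v <A> p we get {v}; from <A>-><L> v v we get {p, r, v}. So FIRST(<A>) = {p, r, v}.
FIRST(<C>): from <C>-><A> we get {p, r, v}. So FIRST(<C>) = {p, r, v}.
FOLLOW(<S>) includes $ since <S> is the start symbol.
FOLLOW(<S>): <S> appears on no right-hand side. Thus FOLLOW(<S>) = {$}.
FOLLOW(<E>): in <S>-><E>, the suffix after <E> is empty, so FOLLOW(<E>) ⊇ FOLLOW(<S>) = {$}. Thus FOLLOW(<E>) = {$}.
FOLLOW(<L>): in <E>-><C> <L>, the suffix after <L> is empty, so FOLLOW(<L>) ⊇ FOLLOW(<E>) = {$}; in <A>-><L> v v, <L> is followed by v v with FIRST {v}. Thus FOLLOW(<L>) = {$, v}.
FOLLOW(<C>): in <E>-><C> <L>, <C> is followed by <L> with FIRST {epsilon, p, r, v}; in <E>-><C> <L>, the suffix after <C> is nullable, so FOLLOW(<C>) ⊇ FOLLOW(<E>) = {$}; in <L>->p <C> v <A>, <C> is followed by v <A> with FIRST {v}; in <L>-><A> v <A> <C>, the suffix after <C> is empty, so FOLLOW(<C>) ⊇ FOLLOW(<L>) = {$, v}; in <A>->r <C> v, <C> is followed by v with FIRST {v}. Thus FOLLOW(<C>) = {$, p, r, v}.
FOLLOW(<A>): in <S>-><A> r p r, <A> is followed by r p r with FIRST {r}; in <E>-><A> v, <A> is followed by v with FIRST {v}; in <L>->p <C> v <A>, the suffix after <A> is empty, so FOLLOW(<A>) ⊇ FOLLOW(<L>) = {$, v}; in <L>-><A> v <A> <C> (occurrence 1), <A> is followed by v <A> <C> with FIRST {v}; in <L>-><A> v <A> <C> (occurrence 2), <A> is followed by <C> with FIRST {p, r, v}; in <A>->v <A> p, <A> is followed by p with FIRST {p}; in <C>-><A>, the suffix after <A> is empty, so FOLLOW(<A>) ⊇ FOLLOW(<C>) = {$, p, r, v}. Thus FOLLOW(<A>) = {$, p, r, v}.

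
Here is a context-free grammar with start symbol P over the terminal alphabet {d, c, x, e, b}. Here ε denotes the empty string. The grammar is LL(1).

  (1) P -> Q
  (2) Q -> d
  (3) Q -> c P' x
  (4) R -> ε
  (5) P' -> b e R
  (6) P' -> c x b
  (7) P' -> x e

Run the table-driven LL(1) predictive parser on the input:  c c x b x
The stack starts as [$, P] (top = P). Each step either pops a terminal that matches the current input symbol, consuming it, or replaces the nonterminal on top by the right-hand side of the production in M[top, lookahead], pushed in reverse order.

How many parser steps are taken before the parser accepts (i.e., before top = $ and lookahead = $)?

8

step 1: stack=$ P  input=c c x b x $  — expand P -> Q
step 2: stack=$ Q  input=c c x b x $  — expand Q -> c P' x
step 3: stack=$ x P' c  input=c c x b x $  — match c
step 4: stack=$ x P'  input=c x b x $  — expand P' -> c x b
step 5: stack=$ x b x c  input=c x b x $  — match c
step 6: stack=$ x b x  input=x b x $  — match x
step 7: stack=$ x b  input=b x $  — match b
step 8: stack=$ x  input=x $  — match x
Accept reached after 8 steps.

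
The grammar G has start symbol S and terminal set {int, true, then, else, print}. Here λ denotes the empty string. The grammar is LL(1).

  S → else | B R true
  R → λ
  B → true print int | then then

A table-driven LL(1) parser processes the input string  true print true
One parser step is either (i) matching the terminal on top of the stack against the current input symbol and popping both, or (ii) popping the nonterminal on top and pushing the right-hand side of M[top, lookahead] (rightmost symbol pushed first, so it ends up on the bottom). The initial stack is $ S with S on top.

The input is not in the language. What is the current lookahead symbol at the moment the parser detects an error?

true

     Stack                    Input              Action
  1  $ S                      true print true $  expand S → B R true
  2  $ true R B               true print true $  expand B → true print int
  3  $ true R int print true  true print true $  match true
  4  $ true R int print       print true $       match print
  5  $ true R int             true $             error: top is terminal int but lookahead is true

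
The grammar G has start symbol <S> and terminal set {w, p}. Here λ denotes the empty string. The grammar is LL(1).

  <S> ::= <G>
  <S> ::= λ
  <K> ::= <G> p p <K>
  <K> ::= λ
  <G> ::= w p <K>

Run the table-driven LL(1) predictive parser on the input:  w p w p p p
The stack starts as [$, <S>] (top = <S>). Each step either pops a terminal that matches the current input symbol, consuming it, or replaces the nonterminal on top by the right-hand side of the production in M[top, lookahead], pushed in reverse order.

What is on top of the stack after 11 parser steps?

<K>

      Stack              Input          Action
   1  $ <S>              w p w p p p $  expand <S> ::= <G>
   2  $ <G>              w p w p p p $  expand <G> ::= w p <K>
   3  $ <K> p w          w p w p p p $  match w
   4  $ <K> p            p w p p p $    match p
   5  $ <K>              w p p p $      expand <K> ::= <G> p p <K>
   6  $ <K> p p <G>      w p p p $      expand <G> ::= w p <K>
   7  $ <K> p p <K> p w  w p p p $      match w
   8  $ <K> p p <K> p    p p p $        match p
   9  $ <K> p p <K>      p p $          expand <K> ::= λ
  10  $ <K> p p          p p $          match p
  11  $ <K> p            p $            match p
Stack after step 11: $ <K> (top = <K>).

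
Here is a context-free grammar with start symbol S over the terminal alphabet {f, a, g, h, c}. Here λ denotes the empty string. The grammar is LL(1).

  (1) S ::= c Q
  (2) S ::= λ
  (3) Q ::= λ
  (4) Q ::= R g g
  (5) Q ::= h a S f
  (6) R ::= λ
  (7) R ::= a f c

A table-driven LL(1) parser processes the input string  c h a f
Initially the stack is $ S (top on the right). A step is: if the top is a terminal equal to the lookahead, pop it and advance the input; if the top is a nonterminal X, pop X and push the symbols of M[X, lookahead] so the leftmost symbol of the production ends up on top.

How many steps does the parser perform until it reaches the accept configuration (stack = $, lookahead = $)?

7

     Stack      Input      Action
  1  $ S        c h a f $  expand S ::= c Q
  2  $ Q c      c h a f $  match c
  3  $ Q        h a f $    expand Q ::= h a S f
  4  $ f S a h  h a f $    match h
  5  $ f S a    a f $      match a
  6  $ f S      f $        expand S ::= λ
  7  $ f        f $        match f
Accept reached after 7 steps.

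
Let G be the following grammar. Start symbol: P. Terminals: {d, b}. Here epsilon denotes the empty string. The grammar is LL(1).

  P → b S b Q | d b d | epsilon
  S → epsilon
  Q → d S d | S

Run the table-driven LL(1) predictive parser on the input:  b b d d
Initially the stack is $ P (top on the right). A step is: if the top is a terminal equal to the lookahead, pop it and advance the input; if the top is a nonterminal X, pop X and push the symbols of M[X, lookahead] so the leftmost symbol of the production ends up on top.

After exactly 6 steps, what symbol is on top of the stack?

step 1: stack=$ P  input=b b d d $  — expand P → b S b Q
step 2: stack=$ Q b S b  input=b b d d $  — match b
step 3: stack=$ Q b S  input=b d d $  — expand S → epsilon
step 4: stack=$ Q b  input=b d d $  — match b
step 5: stack=$ Q  input=d d $  — expand Q → d S d
step 6: stack=$ d S d  input=d d $  — match d
Stack after step 6: $ d S (top = S).

S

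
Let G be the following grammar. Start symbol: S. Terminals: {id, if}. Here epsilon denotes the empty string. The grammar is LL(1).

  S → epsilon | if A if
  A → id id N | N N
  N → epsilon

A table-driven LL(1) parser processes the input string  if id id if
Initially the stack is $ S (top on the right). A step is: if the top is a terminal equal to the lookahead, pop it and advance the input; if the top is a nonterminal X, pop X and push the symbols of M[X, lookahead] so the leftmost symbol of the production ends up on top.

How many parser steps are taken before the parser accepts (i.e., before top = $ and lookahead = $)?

7

     Stack         Input          Action
  1  $ S           if id id if $  expand S → if A if
  2  $ if A if     if id id if $  match if
  3  $ if A        id id if $     expand A → id id N
  4  $ if N id id  id id if $     match id
  5  $ if N id     id if $        match id
  6  $ if N        if $           expand N → epsilon
  7  $ if          if $           match if
Accept reached after 7 steps.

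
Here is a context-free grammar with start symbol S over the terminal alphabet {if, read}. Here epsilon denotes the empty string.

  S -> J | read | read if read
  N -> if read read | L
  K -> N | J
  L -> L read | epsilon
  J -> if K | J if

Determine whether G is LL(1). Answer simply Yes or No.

FIRST(S) = {if, read}
FIRST(N) = {epsilon, if, read}
FIRST(K) = {epsilon, if, read}
FIRST(L) = {epsilon, read}
FIRST(J) = {if}
FOLLOW(S) = {$}
FOLLOW(N) = {$, if}
FOLLOW(K) = {$, if}
FOLLOW(L) = {$, if, read}
FOLLOW(J) = {$, if}
Cell M[J, if] receives both J -> if K and J -> J if — the grammar is not LL(1).

No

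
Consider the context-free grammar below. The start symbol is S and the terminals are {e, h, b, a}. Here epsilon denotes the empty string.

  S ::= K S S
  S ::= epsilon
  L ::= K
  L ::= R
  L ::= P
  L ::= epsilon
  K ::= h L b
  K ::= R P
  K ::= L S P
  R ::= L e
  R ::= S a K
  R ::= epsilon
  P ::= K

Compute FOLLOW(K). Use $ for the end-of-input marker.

FIRST(S): from S::=K S S we get {a, e, h}; from S::=epsilon we get {epsilon}. So FIRST(S) = {epsilon, a, e, h}.
FIRST(L): from L::=K we get {a, e, h}; from L::=R we get {epsilon, a, e, h}; from L::=P we get {a, e, h}; from L::=epsilon we get {epsilon}. So FIRST(L) = {epsilon, a, e, h}.
FIRST(R): from R::=L e we get {a, e, h}; from R::=S a K we get {a, e, h}; from R::=epsilon we get {epsilon}. So FIRST(R) = {epsilon, a, e, h}.
FIRST(K): from K::=h L b we get {h}; from K::=R P we get {a, e, h}; from K::=L S P we get {a, e, h}. So FIRST(K) = {a, e, h}.
FIRST(P): from P::=K we get {a, e, h}. So FIRST(P) = {a, e, h}.
FOLLOW(S) includes $ since S is the start symbol.
FOLLOW(S): in S::=K S S (occurrence 1), S is followed by S with FIRST {epsilon, a, e, h}; in S::=K S S (occurrence 1), the suffix after S is nullable (adds nothing new); in S::=K S S (occurrence 2), the suffix after S is empty (adds nothing new); in K::=L S P, S is followed by P with FIRST {a, e, h}; in R::=S a K, S is followed by a K with FIRST {a}. Thus FOLLOW(S) = {$, a, e, h}.
FOLLOW(L): in K::=h L b, L is followed by b with FIRST {b}; in K::=L S P, L is followed by S P with FIRST {a, e, h}; in R::=L e, L is followed by e with FIRST {e}. Thus FOLLOW(L) = {a, b, e, h}.
FOLLOW(R): in L::=R, the suffix after R is empty, so FOLLOW(R) ⊇ FOLLOW(L) = {a, b, e, h}; in K::=R P, R is followed by P with FIRST {a, e, h}. Thus FOLLOW(R) = {a, b, e, h}.
FOLLOW(K): in S::=K S S, K is followed by S S with FIRST {epsilon, a, e, h}; in S::=K S S, the suffix after K is nullable, so FOLLOW(K) ⊇ FOLLOW(S) = {$, a, e, h}; in L::=K, the suffix after K is empty, so FOLLOW(K) ⊇ FOLLOW(L) = {a, b, e, h}; in R::=S a K, the suffix after K is empty, so FOLLOW(K) ⊇ FOLLOW(R) = {a, b, e, h}; in P::=K, the suffix after K is empty, so FOLLOW(K) ⊇ FOLLOW(P) = {$, a, b, e, h}. Thus FOLLOW(K) = {$, a, b, e, h}.
FOLLOW(P): in L::=P, the suffix after P is empty, so FOLLOW(P) ⊇ FOLLOW(L) = {a, b, e, h}; in K::=R P, the suffix after P is empty, so FOLLOW(P) ⊇ FOLLOW(K) = {$, a, b, e, h}; in K::=L S P, the suffix after P is empty, so FOLLOW(P) ⊇ FOLLOW(K) = {$, a, b, e, h}. Thus FOLLOW(P) = {$, a, b, e, h}.

{$, a, b, e, h}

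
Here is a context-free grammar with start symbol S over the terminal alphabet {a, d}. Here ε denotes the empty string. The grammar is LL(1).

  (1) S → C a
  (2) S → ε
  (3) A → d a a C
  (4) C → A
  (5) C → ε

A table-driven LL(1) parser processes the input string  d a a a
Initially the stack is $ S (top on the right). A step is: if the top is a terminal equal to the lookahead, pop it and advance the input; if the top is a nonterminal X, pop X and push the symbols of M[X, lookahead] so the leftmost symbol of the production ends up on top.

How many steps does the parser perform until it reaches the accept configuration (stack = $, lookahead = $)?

8

     Stack        Input      Action
  1  $ S          d a a a $  expand S → C a
  2  $ a C        d a a a $  expand C → A
  3  $ a A        d a a a $  expand A → d a a C
  4  $ a C a a d  d a a a $  match d
  5  $ a C a a    a a a $    match a
  6  $ a C a      a a $      match a
  7  $ a C        a $        expand C → ε
  8  $ a          a $        match a
Accept reached after 8 steps.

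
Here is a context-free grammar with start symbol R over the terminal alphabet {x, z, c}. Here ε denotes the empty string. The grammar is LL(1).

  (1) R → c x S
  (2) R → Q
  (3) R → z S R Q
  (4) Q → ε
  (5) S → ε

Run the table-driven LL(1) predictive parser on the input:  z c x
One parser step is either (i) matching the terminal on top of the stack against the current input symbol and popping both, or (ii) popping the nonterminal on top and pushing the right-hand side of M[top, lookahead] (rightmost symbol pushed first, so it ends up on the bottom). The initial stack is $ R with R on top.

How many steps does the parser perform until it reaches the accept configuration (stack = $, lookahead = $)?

8

step 1: stack=$ R  input=z c x $  — expand R → z S R Q
step 2: stack=$ Q R S z  input=z c x $  — match z
step 3: stack=$ Q R S  input=c x $  — expand S → ε
step 4: stack=$ Q R  input=c x $  — expand R → c x S
step 5: stack=$ Q S x c  input=c x $  — match c
step 6: stack=$ Q S x  input=x $  — match x
step 7: stack=$ Q S  input=$  — expand S → ε
step 8: stack=$ Q  input=$  — expand Q → ε
Accept reached after 8 steps.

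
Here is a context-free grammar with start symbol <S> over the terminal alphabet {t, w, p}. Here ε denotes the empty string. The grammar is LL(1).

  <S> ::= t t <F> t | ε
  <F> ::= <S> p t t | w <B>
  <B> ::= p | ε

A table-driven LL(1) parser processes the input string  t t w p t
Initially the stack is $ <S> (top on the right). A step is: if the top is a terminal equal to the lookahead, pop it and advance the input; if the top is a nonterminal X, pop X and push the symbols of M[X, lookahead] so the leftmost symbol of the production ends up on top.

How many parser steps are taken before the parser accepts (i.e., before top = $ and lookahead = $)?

step 1: stack=$ <S>  input=t t w p t $  — expand <S> ::= t t <F> t
step 2: stack=$ t <F> t t  input=t t w p t $  — match t
step 3: stack=$ t <F> t  input=t w p t $  — match t
step 4: stack=$ t <F>  input=w p t $  — expand <F> ::= w <B>
step 5: stack=$ t <B> w  input=w p t $  — match w
step 6: stack=$ t <B>  input=p t $  — expand <B> ::= p
step 7: stack=$ t p  input=p t $  — match p
step 8: stack=$ t  input=t $  — match t
Accept reached after 8 steps.

8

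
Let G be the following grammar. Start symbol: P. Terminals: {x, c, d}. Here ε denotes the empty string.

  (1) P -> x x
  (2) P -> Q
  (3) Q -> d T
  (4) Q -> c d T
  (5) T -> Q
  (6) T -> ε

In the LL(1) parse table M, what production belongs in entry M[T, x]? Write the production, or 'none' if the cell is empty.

none

FIRST(Q) = {c, d}
FIRST(P) = {c, d, x}  (via Q)
FIRST(T) = {ε, c, d}  (via Q)
FOLLOW(P) includes $ since P is the start symbol.
FOLLOW(Q): in P->Q, the suffix after Q is empty, so FOLLOW(Q) ⊇ FOLLOW(P) = {$}; in T->Q, the suffix after Q is empty, so FOLLOW(Q) ⊇ FOLLOW(T) = {$}. Thus FOLLOW(Q) = {$}.
FOLLOW(T): in Q->d T, the suffix after T is empty, so FOLLOW(T) ⊇ FOLLOW(Q) = {$}; in Q->c d T, the suffix after T is empty, so FOLLOW(T) ⊇ FOLLOW(Q) = {$}. Thus FOLLOW(T) = {$}.
For T -> Q: FIRST(Q) = {c, d}, so it goes in M[T, t] for t ∈ {c, d}.
For T -> ε: FIRST(ε) = {ε}, so it goes in M[T, t] for t ∈ {}; since ε ∈ FIRST, also for every t ∈ FOLLOW(T) = {$}.
None of these place a production in M[T, x].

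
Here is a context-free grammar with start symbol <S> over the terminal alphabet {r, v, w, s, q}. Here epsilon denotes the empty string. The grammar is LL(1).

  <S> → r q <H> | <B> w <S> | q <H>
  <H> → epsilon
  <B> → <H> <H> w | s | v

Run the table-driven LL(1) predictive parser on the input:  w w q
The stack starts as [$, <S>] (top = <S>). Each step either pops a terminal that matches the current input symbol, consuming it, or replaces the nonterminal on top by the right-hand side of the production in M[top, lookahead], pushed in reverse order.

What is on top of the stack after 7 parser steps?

q

     Stack              Input    Action
  1  $ <S>              w w q $  expand <S> → <B> w <S>
  2  $ <S> w <B>        w w q $  expand <B> → <H> <H> w
  3  $ <S> w w <H> <H>  w w q $  expand <H> → epsilon
  4  $ <S> w w <H>      w w q $  expand <H> → epsilon
  5  $ <S> w w          w w q $  match w
  6  $ <S> w            w q $    match w
  7  $ <S>              q $      expand <S> → q <H>
Stack after step 7: $ <H> q (top = q).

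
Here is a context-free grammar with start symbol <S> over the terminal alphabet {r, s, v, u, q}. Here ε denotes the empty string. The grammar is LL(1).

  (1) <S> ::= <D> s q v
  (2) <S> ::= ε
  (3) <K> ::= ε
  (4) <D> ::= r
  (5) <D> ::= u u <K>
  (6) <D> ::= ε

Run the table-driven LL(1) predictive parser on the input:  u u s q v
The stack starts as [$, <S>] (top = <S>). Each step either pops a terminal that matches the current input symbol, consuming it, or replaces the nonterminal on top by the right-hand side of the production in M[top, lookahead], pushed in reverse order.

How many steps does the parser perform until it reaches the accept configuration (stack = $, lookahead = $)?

     Stack            Input        Action
  1  $ <S>            u u s q v $  expand <S> ::= <D> s q v
  2  $ v q s <D>      u u s q v $  expand <D> ::= u u <K>
  3  $ v q s <K> u u  u u s q v $  match u
  4  $ v q s <K> u    u s q v $    match u
  5  $ v q s <K>      s q v $      expand <K> ::= ε
  6  $ v q s          s q v $      match s
  7  $ v q            q v $        match q
  8  $ v              v $          match v
Accept reached after 8 steps.

8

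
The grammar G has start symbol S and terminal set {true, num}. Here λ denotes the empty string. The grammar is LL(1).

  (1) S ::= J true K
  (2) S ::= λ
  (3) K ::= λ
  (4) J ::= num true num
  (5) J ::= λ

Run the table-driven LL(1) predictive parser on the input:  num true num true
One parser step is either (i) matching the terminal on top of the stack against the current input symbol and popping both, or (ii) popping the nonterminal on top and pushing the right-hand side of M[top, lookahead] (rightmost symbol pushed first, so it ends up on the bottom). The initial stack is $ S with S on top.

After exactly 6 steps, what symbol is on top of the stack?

K

step 1: stack=$ S  input=num true num true $  — expand S ::= J true K
step 2: stack=$ K true J  input=num true num true $  — expand J ::= num true num
step 3: stack=$ K true num true num  input=num true num true $  — match num
step 4: stack=$ K true num true  input=true num true $  — match true
step 5: stack=$ K true num  input=num true $  — match num
step 6: stack=$ K true  input=true $  — match true
Stack after step 6: $ K (top = K).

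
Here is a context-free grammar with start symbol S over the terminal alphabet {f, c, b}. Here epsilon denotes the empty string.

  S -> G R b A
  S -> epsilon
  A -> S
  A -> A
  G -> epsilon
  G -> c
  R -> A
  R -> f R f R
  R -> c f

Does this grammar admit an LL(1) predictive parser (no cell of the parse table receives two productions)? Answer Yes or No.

FIRST(S) = {epsilon, b, c, f}
FIRST(A) = {epsilon, b, c, f}
FIRST(G) = {epsilon, c}
FIRST(R) = {epsilon, b, c, f}
FOLLOW(S) = {$, b, f}
FOLLOW(A) = {$, b, f}
FOLLOW(G) = {b, c, f}
FOLLOW(R) = {b, f}
Cell M[A, $] receives both A -> S and A -> A — the grammar is not LL(1).

No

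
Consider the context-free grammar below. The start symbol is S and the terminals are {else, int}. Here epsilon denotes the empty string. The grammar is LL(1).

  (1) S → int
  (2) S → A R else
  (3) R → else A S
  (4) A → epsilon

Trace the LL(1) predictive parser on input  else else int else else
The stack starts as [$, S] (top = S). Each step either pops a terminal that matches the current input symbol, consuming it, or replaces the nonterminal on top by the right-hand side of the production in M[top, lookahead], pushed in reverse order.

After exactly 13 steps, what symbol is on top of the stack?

      Stack                 Input                      Action
   1  $ S                   else else int else else $  expand S → A R else
   2  $ else R A            else else int else else $  expand A → epsilon
   3  $ else R              else else int else else $  expand R → else A S
   4  $ else S A else       else else int else else $  match else
   5  $ else S A            else int else else $       expand A → epsilon
   6  $ else S              else int else else $       expand S → A R else
   7  $ else else R A       else int else else $       expand A → epsilon
   8  $ else else R         else int else else $       expand R → else A S
   9  $ else else S A else  else int else else $       match else
  10  $ else else S A       int else else $            expand A → epsilon
  11  $ else else S         int else else $            expand S → int
  12  $ else else int       int else else $            match int
  13  $ else else           else else $                match else
Stack after step 13: $ else (top = else).

else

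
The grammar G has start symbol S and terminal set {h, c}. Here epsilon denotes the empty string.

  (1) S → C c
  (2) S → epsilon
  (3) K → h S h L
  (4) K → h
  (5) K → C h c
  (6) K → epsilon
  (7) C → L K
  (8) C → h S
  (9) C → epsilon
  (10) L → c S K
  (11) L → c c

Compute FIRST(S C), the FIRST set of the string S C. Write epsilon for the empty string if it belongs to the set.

FIRST(L): from L→c S K we get {c}; from L→c c we get {c}. So FIRST(L) = {c}.
FIRST(C): from C→L K we get {c}; from C→h S we get {h}; from C→epsilon we get {epsilon}. So FIRST(C) = {epsilon, c, h}.
FIRST(S): from S→C c we get {c, h}; from S→epsilon we get {epsilon}. So FIRST(S) = {epsilon, c, h}.
FIRST(K): from K→h S h L we get {h}; from K→h we get {h}; from K→C h c we get {c, h}; from K→epsilon we get {epsilon}. So FIRST(K) = {epsilon, c, h}.
FIRST(S C): take FIRST of each symbol in turn, carrying on past any symbol whose FIRST contains epsilon; result {epsilon, c, h}.

{epsilon, c, h}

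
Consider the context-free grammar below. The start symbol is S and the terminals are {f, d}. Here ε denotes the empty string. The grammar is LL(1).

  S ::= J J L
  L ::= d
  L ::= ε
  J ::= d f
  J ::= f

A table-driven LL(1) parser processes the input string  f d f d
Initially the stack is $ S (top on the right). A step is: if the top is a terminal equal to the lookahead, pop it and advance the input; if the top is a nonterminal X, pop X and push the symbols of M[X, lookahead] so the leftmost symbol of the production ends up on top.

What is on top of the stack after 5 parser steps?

step 1: stack=$ S  input=f d f d $  — expand S ::= J J L
step 2: stack=$ L J J  input=f d f d $  — expand J ::= f
step 3: stack=$ L J f  input=f d f d $  — match f
step 4: stack=$ L J  input=d f d $  — expand J ::= d f
step 5: stack=$ L f d  input=d f d $  — match d
Stack after step 5: $ L f (top = f).

f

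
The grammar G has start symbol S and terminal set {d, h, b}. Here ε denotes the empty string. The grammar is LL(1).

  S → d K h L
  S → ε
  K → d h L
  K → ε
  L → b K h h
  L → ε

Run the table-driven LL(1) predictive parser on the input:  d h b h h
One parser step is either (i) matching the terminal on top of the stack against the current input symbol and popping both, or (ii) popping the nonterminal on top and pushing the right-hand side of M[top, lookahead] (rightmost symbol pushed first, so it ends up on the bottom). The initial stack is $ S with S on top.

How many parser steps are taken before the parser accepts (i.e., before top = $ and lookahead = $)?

9

step 1: stack=$ S  input=d h b h h $  — expand S → d K h L
step 2: stack=$ L h K d  input=d h b h h $  — match d
step 3: stack=$ L h K  input=h b h h $  — expand K → ε
step 4: stack=$ L h  input=h b h h $  — match h
step 5: stack=$ L  input=b h h $  — expand L → b K h h
step 6: stack=$ h h K b  input=b h h $  — match b
step 7: stack=$ h h K  input=h h $  — expand K → ε
step 8: stack=$ h h  input=h h $  — match h
step 9: stack=$ h  input=h $  — match h
Accept reached after 9 steps.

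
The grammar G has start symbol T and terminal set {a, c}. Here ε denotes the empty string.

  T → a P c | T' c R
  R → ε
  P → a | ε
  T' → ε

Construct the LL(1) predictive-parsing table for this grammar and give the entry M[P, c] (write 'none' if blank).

P → ε

FIRST(R) = {ε}
FIRST(P) = {ε, a}
FIRST(T') = {ε}
FIRST(T) = {a, c}  (via T' c R)
FOLLOW(T) includes $ since T is the start symbol.
FOLLOW(P): in T→a P c, P is followed by c with FIRST {c}. Thus FOLLOW(P) = {c}.
For P → a: FIRST(a) = {a}, so it goes in M[P, t] for t ∈ {a}.
For P → ε: FIRST(ε) = {ε}, so it goes in M[P, t] for t ∈ {}; since ε ∈ FIRST, also for every t ∈ FOLLOW(P) = {c}.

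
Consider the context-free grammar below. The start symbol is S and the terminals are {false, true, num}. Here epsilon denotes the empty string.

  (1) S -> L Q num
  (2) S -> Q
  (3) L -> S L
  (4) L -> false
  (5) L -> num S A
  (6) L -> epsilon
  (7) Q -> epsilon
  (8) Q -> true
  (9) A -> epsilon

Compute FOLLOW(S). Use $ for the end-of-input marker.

FIRST(Q): from Q->epsilon we get {epsilon}; from Q->true we get {true}. So FIRST(Q) = {epsilon, true}.
FIRST(A): from A->epsilon we get {epsilon}. So FIRST(A) = {epsilon}.
FIRST(S): from S->L Q num we get {false, num, true}; from S->Q we get {epsilon, true}. So FIRST(S) = {epsilon, false, num, true}.
FIRST(L): from L->S L we get {epsilon, false, num, true}; from L->false we get {false}; from L->num S A we get {num}; from L->epsilon we get {epsilon}. So FIRST(L) = {epsilon, false, num, true}.
FOLLOW(S) includes $ since S is the start symbol.
FOLLOW(L): in S->L Q num, L is followed by Q num with FIRST {num, true}; in L->S L, the suffix after L is empty (adds nothing new). Thus FOLLOW(L) = {num, true}.
FOLLOW(S): in L->S L, S is followed by L with FIRST {epsilon, false, num, true}; in L->S L, the suffix after S is nullable, so FOLLOW(S) ⊇ FOLLOW(L) = {num, true}; in L->num S A, S is followed by A with FIRST {epsilon}; in L->num S A, the suffix after S is nullable, so FOLLOW(S) ⊇ FOLLOW(L) = {num, true}. Thus FOLLOW(S) = {$, false, num, true}.
FOLLOW(Q): in S->L Q num, Q is followed by num with FIRST {num}; in S->Q, the suffix after Q is empty, so FOLLOW(Q) ⊇ FOLLOW(S) = {$, false, num, true}. Thus FOLLOW(Q) = {$, false, num, true}.
FOLLOW(A): in L->num S A, the suffix after A is empty, so FOLLOW(A) ⊇ FOLLOW(L) = {num, true}. Thus FOLLOW(A) = {num, true}.

{$, false, num, true}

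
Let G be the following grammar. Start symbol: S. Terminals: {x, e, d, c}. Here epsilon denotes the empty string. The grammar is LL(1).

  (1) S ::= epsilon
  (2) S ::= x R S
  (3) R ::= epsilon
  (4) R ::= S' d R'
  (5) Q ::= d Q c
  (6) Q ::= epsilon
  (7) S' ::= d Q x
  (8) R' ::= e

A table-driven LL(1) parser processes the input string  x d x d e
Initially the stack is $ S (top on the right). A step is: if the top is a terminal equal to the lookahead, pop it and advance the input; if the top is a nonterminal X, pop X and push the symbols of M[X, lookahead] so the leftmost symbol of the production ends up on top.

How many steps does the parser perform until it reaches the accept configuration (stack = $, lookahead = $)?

11

      Stack           Input        Action
   1  $ S             x d x d e $  expand S ::= x R S
   2  $ S R x         x d x d e $  match x
   3  $ S R           d x d e $    expand R ::= S' d R'
   4  $ S R' d S'     d x d e $    expand S' ::= d Q x
   5  $ S R' d x Q d  d x d e $    match d
   6  $ S R' d x Q    x d e $      expand Q ::= epsilon
   7  $ S R' d x      x d e $      match x
   8  $ S R' d        d e $        match d
   9  $ S R'          e $          expand R' ::= e
  10  $ S e           e $          match e
  11  $ S             $            expand S ::= epsilon
Accept reached after 11 steps.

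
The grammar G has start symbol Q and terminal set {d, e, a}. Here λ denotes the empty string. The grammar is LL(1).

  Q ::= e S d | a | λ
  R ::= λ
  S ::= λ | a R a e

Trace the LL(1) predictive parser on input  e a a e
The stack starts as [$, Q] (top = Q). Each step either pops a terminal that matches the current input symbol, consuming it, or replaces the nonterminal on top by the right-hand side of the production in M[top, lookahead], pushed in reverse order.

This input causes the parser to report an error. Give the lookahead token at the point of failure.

$

step 1: stack=$ Q  input=e a a e $  — expand Q ::= e S d
step 2: stack=$ d S e  input=e a a e $  — match e
step 3: stack=$ d S  input=a a e $  — expand S ::= a R a e
step 4: stack=$ d e a R a  input=a a e $  — match a
step 5: stack=$ d e a R  input=a e $  — expand R ::= λ
step 6: stack=$ d e a  input=a e $  — match a
step 7: stack=$ d e  input=e $  — match e
step 8: stack=$ d  input=$  — error: top is terminal d but lookahead is $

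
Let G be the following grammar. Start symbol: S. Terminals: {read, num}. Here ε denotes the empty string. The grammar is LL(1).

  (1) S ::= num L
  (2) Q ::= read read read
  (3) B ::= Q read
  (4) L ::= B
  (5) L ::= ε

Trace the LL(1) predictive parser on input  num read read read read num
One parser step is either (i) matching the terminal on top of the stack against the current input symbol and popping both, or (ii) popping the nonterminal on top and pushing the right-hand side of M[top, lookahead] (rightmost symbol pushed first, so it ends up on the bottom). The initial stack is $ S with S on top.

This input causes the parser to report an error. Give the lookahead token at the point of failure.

step 1: stack=$ S  input=num read read read read num $  — expand S ::= num L
step 2: stack=$ L num  input=num read read read read num $  — match num
step 3: stack=$ L  input=read read read read num $  — expand L ::= B
step 4: stack=$ B  input=read read read read num $  — expand B ::= Q read
step 5: stack=$ read Q  input=read read read read num $  — expand Q ::= read read read
step 6: stack=$ read read read read  input=read read read read num $  — match read
step 7: stack=$ read read read  input=read read read num $  — match read
step 8: stack=$ read read  input=read read num $  — match read
step 9: stack=$ read  input=read num $  — match read
step 10: stack=$  input=num $  — error: stack empty but input remains

num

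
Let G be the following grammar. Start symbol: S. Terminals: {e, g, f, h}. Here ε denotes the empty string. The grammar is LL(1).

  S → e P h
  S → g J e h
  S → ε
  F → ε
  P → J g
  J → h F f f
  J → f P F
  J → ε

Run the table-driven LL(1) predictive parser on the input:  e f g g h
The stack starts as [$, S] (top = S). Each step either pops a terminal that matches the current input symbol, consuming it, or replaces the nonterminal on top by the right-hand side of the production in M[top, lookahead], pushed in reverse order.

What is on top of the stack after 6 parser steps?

step 1: stack=$ S  input=e f g g h $  — expand S → e P h
step 2: stack=$ h P e  input=e f g g h $  — match e
step 3: stack=$ h P  input=f g g h $  — expand P → J g
step 4: stack=$ h g J  input=f g g h $  — expand J → f P F
step 5: stack=$ h g F P f  input=f g g h $  — match f
step 6: stack=$ h g F P  input=g g h $  — expand P → J g
Stack after step 6: $ h g F g J (top = J).

J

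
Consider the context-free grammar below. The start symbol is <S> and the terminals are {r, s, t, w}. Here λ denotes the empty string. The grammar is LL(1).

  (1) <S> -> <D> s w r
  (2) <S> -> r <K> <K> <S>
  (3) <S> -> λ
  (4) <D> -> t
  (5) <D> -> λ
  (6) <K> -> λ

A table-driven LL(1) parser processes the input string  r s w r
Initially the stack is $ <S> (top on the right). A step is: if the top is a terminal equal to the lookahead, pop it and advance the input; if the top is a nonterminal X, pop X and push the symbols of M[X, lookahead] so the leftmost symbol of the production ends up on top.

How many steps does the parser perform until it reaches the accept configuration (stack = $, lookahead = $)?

step 1: stack=$ <S>  input=r s w r $  — expand <S> -> r <K> <K> <S>
step 2: stack=$ <S> <K> <K> r  input=r s w r $  — match r
step 3: stack=$ <S> <K> <K>  input=s w r $  — expand <K> -> λ
step 4: stack=$ <S> <K>  input=s w r $  — expand <K> -> λ
step 5: stack=$ <S>  input=s w r $  — expand <S> -> <D> s w r
step 6: stack=$ r w s <D>  input=s w r $  — expand <D> -> λ
step 7: stack=$ r w s  input=s w r $  — match s
step 8: stack=$ r w  input=w r $  — match w
step 9: stack=$ r  input=r $  — match r
Accept reached after 9 steps.

9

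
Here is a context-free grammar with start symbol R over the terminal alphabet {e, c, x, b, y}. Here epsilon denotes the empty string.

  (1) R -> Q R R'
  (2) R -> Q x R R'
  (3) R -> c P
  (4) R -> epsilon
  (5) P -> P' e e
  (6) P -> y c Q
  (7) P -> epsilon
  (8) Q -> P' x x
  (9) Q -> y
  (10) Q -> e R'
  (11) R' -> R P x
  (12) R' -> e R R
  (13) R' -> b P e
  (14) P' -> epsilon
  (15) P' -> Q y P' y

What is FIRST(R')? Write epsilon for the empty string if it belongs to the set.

FIRST(R): from R->Q R R' we get {e, x, y}; from R->Q x R R' we get {e, x, y}; from R->c P we get {c}; from R->epsilon we get {epsilon}. So FIRST(R) = {epsilon, c, e, x, y}.
FIRST(P): from P->P' e e we get {e, x, y}; from P->y c Q we get {y}; from P->epsilon we get {epsilon}. So FIRST(P) = {epsilon, e, x, y}.
FIRST(R'): from R'->R P x we get {c, e, x, y}; from R'->e R R we get {e}; from R'->b P e we get {b}. So FIRST(R') = {b, c, e, x, y}.
FIRST(Q): from Q->P' x x we get {e, x, y}; from Q->y we get {y}; from Q->e R' we get {e}. So FIRST(Q) = {e, x, y}.
FIRST(P'): from P'->epsilon we get {epsilon}; from P'->Q y P' y we get {e, x, y}. So FIRST(P') = {epsilon, e, x, y}.

{b, c, e, x, y}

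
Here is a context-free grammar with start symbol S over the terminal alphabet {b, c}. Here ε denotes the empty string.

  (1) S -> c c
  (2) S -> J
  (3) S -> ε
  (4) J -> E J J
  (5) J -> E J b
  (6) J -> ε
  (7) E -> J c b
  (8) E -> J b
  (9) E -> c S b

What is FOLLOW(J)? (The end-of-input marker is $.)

{$, b, c}

FIRST(S) = {ε, b, c}  (via J)
FIRST(J) = {ε, b, c}  (via E J J, E J b)
FIRST(E) = {b, c}  (via J c b, J b)
FOLLOW(S) includes $ since S is the start symbol.
FOLLOW(S): in E->c S b, S is followed by b with FIRST {b}. Thus FOLLOW(S) = {$, b}.
FOLLOW(J): in S->J, the suffix after J is empty, so FOLLOW(J) ⊇ FOLLOW(S) = {$, b}; in J->E J J (occurrence 1), J is followed by J with FIRST {ε, b, c}; in J->E J J (occurrence 1), the suffix after J is nullable (adds nothing new); in J->E J J (occurrence 2), the suffix after J is empty (adds nothing new); in J->E J b, J is followed by b with FIRST {b}; in E->J c b, J is followed by c b with FIRST {c}; in E->J b, J is followed by b with FIRST {b}. Thus FOLLOW(J) = {$, b, c}.
FOLLOW(E): in J->E J J, E is followed by J J with FIRST {ε, b, c}; in J->E J J, the suffix after E is nullable, so FOLLOW(E) ⊇ FOLLOW(J) = {$, b, c}; in J->E J b, E is followed by J b with FIRST {b, c}. Thus FOLLOW(E) = {$, b, c}.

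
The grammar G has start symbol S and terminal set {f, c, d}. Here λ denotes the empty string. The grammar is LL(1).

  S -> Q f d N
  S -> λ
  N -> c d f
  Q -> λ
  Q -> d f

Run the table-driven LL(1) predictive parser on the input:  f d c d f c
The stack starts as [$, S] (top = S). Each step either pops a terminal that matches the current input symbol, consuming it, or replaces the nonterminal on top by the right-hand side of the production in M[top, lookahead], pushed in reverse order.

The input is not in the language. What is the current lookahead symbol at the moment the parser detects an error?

     Stack      Input          Action
  1  $ S        f d c d f c $  expand S -> Q f d N
  2  $ N d f Q  f d c d f c $  expand Q -> λ
  3  $ N d f    f d c d f c $  match f
  4  $ N d      d c d f c $    match d
  5  $ N        c d f c $      expand N -> c d f
  6  $ f d c    c d f c $      match c
  7  $ f d      d f c $        match d
  8  $ f        f c $          match f
  9  $          c $            error: stack empty but input remains

c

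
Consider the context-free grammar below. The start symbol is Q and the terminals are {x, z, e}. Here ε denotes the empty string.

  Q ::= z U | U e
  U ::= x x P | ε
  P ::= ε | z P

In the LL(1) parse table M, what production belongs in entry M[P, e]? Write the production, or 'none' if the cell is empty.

FIRST(U) = {ε, x}
FIRST(P) = {ε, z}
FIRST(Q) = {e, x, z}  (via U e)
FOLLOW(Q) includes $ since Q is the start symbol.
FOLLOW(U): in Q::=z U, the suffix after U is empty, so FOLLOW(U) ⊇ FOLLOW(Q) = {$}; in Q::=U e, U is followed by e with FIRST {e}. Thus FOLLOW(U) = {$, e}.
FOLLOW(P): in U::=x x P, the suffix after P is empty, so FOLLOW(P) ⊇ FOLLOW(U) = {$, e}; in P::=z P, the suffix after P is empty (adds nothing new). Thus FOLLOW(P) = {$, e}.
For P ::= ε: FIRST(ε) = {ε}, so it goes in M[P, t] for t ∈ {}; since ε ∈ FIRST, also for every t ∈ FOLLOW(P) = {$, e}.
For P ::= z P: FIRST(z P) = {z}, so it goes in M[P, t] for t ∈ {z}.

P ::= ε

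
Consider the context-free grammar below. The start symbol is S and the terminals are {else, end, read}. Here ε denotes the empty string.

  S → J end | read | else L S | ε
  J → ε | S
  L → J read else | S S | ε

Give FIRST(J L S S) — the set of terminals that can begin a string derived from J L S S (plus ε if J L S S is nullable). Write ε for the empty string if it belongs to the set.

FIRST(S): from S→J end we get {else, end, read}; from S→read we get {read}; from S→else L S we get {else}; from S→ε we get {ε}. So FIRST(S) = {ε, else, end, read}.
FIRST(J): from J→ε we get {ε}; from J→S we get {ε, else, end, read}. So FIRST(J) = {ε, else, end, read}.
FIRST(L): from L→J read else we get {else, end, read}; from L→S S we get {ε, else, end, read}; from L→ε we get {ε}. So FIRST(L) = {ε, else, end, read}.
FIRST(J L S S): take FIRST of each symbol in turn, carrying on past any symbol whose FIRST contains ε; result {ε, else, end, read}.

{ε, else, end, read}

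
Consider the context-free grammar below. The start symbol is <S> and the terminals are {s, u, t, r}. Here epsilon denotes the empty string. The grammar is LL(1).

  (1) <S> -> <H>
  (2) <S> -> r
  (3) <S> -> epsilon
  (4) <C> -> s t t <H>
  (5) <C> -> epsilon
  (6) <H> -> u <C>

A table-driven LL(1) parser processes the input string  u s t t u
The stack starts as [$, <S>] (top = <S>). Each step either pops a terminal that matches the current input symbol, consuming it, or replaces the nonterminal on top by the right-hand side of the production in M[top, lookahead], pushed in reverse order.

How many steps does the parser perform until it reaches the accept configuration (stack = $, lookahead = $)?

10

      Stack        Input        Action
   1  $ <S>        u s t t u $  expand <S> -> <H>
   2  $ <H>        u s t t u $  expand <H> -> u <C>
   3  $ <C> u      u s t t u $  match u
   4  $ <C>        s t t u $    expand <C> -> s t t <H>
   5  $ <H> t t s  s t t u $    match s
   6  $ <H> t t    t t u $      match t
   7  $ <H> t      t u $        match t
   8  $ <H>        u $          expand <H> -> u <C>
   9  $ <C> u      u $          match u
  10  $ <C>        $            expand <C> -> epsilon
Accept reached after 10 steps.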